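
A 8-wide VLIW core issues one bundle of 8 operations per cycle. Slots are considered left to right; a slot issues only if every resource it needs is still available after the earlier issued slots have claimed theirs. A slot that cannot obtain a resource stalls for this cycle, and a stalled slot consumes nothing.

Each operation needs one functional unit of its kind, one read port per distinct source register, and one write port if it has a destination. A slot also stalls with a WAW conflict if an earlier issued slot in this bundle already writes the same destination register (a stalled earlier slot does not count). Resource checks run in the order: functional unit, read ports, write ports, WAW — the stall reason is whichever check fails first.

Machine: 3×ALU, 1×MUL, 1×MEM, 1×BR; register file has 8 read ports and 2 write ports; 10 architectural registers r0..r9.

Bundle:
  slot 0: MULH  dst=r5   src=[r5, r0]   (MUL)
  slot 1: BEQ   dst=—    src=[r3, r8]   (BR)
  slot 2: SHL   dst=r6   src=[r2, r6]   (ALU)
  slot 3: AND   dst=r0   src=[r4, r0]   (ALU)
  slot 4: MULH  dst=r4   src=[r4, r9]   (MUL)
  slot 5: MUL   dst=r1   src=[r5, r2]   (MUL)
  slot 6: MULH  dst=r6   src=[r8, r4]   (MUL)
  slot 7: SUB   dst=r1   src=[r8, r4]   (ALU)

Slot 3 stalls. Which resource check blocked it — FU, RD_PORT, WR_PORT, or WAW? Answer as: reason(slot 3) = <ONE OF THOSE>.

reason(slot 3) = WR_PORT

  0. MUL→r5 ⇒ go  {3A/0Mu/1Ld/1B | 6r 1w}
  1. BR ⇒ go  {3A/0Mu/1Ld/0B | 4r 1w}
  2. ALU→r6 ⇒ go  {2A/0Mu/1Ld/0B | 2r 0w}
  3. ALU→r0 ⇒ no(WR_PORT)  {2A/0Mu/1Ld/0B | 2r 0w}
  4. MUL→r4 ⇒ no(FU)  {2A/0Mu/1Ld/0B | 2r 0w}
  5. MUL→r1 ⇒ no(FU)  {2A/0Mu/1Ld/0B | 2r 0w}
  6. MUL→r6 ⇒ no(FU)  {2A/0Mu/1Ld/0B | 2r 0w}
  7. ALU→r1 ⇒ no(WR_PORT)  {2A/0Mu/1Ld/0B | 2r 0w}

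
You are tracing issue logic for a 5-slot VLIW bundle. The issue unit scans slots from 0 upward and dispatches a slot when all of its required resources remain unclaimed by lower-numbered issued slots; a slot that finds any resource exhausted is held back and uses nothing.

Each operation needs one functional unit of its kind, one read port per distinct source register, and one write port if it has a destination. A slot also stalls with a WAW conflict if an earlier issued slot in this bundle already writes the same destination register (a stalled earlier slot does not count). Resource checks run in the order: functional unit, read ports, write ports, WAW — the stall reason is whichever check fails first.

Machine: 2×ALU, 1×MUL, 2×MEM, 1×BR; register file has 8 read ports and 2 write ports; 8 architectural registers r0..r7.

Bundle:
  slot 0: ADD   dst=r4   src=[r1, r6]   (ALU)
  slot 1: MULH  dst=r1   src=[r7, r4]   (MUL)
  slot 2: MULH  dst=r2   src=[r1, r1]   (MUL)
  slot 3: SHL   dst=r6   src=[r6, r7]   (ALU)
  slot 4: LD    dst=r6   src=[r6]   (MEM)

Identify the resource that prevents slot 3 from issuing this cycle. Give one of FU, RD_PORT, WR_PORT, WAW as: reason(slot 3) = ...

reason(slot 3) = WR_PORT

  0. ALU→r4 ⇒ go  {1A/1Mu/2Ld/1B | 6r 1w}
  1. MUL→r1 ⇒ go  {1A/0Mu/2Ld/1B | 4r 0w}
  2. MUL→r2 ⇒ no(FU)  {1A/0Mu/2Ld/1B | 4r 0w}
  3. ALU→r6 ⇒ no(WR_PORT)  {1A/0Mu/2Ld/1B | 4r 0w}
  4. MEM→r6 ⇒ no(WR_PORT)  {1A/0Mu/2Ld/1B | 4r 0w}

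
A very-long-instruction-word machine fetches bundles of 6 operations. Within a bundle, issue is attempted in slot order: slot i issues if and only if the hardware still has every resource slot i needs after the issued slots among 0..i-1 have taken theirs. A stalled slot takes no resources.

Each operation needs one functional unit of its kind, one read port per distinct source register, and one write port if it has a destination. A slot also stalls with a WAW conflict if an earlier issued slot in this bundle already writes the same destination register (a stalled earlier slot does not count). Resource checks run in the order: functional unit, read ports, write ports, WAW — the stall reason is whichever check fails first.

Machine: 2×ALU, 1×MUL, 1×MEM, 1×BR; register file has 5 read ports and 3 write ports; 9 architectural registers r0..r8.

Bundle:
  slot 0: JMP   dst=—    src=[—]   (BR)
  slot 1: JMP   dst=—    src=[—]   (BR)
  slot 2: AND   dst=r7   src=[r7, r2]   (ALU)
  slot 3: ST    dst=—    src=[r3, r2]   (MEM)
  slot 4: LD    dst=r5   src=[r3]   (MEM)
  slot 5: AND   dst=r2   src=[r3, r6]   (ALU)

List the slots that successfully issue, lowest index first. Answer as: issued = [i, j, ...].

issued = [0, 2, 3]

slot 0 (BR): ISSUE — free A2,Mu1,Ld1,B0 rp5 wp3
slot 1 (BR): stall FU — free A2,Mu1,Ld1,B0 rp5 wp3
slot 2 (ALU): ISSUE — free A1,Mu1,Ld1,B0 rp3 wp2
slot 3 (MEM): ISSUE — free A1,Mu1,Ld0,B0 rp1 wp2
slot 4 (MEM): stall FU — free A1,Mu1,Ld0,B0 rp1 wp2
slot 5 (ALU): stall RD_PORT — free A1,Mu1,Ld0,B0 rp1 wp2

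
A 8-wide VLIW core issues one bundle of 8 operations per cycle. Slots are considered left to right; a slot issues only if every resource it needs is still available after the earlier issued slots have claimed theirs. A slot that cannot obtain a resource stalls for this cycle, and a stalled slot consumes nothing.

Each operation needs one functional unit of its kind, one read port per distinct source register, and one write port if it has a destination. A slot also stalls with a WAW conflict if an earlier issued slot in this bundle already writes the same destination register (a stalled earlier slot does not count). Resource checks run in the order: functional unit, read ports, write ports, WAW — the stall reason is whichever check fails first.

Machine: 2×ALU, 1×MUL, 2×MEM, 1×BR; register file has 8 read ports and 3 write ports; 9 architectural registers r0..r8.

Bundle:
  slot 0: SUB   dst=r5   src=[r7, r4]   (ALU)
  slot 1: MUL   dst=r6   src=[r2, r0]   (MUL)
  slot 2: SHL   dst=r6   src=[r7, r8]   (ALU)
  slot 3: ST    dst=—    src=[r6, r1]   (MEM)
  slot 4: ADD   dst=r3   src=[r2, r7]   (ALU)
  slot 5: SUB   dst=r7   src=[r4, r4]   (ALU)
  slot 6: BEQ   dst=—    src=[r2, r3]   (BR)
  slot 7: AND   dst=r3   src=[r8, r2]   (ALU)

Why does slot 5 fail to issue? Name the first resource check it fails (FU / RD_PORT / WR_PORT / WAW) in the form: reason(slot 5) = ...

reason(slot 5) = FU

slot 0 (ALU): ISSUE — free A1,Mu1,Ld2,B1 rp6 wp2
slot 1 (MUL): ISSUE — free A1,Mu0,Ld2,B1 rp4 wp1
slot 2 (ALU): stall WAW — free A1,Mu0,Ld2,B1 rp4 wp1
slot 3 (MEM): ISSUE — free A1,Mu0,Ld1,B1 rp2 wp1
slot 4 (ALU): ISSUE — free A0,Mu0,Ld1,B1 rp0 wp0
slot 5 (ALU): stall FU — free A0,Mu0,Ld1,B1 rp0 wp0
slot 6 (BR): stall RD_PORT — free A0,Mu0,Ld1,B1 rp0 wp0
slot 7 (ALU): stall FU — free A0,Mu0,Ld1,B1 rp0 wp0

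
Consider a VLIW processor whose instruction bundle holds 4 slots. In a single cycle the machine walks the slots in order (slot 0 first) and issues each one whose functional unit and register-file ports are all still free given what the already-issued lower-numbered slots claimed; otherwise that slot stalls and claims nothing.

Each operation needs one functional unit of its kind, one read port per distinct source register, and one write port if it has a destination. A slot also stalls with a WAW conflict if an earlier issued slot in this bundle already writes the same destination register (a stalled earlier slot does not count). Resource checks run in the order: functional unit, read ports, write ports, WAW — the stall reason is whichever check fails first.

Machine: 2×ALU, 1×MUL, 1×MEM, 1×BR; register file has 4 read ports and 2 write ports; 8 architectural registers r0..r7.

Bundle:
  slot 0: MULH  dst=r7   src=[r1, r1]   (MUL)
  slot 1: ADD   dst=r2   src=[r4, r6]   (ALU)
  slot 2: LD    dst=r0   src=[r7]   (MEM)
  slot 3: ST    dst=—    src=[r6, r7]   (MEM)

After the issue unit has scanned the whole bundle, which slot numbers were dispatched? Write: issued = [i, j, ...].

issued = [0, 1]

#0 MUL src=r1,r1 dispatched  <A:2 Mu:0 Ld:1 B:1 rd:3 wr:1>
#1 ALU src=r4,r6 dispatched  <A:1 Mu:0 Ld:1 B:1 rd:1 wr:0>
#2 MEM src=r7 held:WR_PORT  <A:1 Mu:0 Ld:1 B:1 rd:1 wr:0>
#3 MEM src=r6,r7 held:RD_PORT  <A:1 Mu:0 Ld:1 B:1 rd:1 wr:0>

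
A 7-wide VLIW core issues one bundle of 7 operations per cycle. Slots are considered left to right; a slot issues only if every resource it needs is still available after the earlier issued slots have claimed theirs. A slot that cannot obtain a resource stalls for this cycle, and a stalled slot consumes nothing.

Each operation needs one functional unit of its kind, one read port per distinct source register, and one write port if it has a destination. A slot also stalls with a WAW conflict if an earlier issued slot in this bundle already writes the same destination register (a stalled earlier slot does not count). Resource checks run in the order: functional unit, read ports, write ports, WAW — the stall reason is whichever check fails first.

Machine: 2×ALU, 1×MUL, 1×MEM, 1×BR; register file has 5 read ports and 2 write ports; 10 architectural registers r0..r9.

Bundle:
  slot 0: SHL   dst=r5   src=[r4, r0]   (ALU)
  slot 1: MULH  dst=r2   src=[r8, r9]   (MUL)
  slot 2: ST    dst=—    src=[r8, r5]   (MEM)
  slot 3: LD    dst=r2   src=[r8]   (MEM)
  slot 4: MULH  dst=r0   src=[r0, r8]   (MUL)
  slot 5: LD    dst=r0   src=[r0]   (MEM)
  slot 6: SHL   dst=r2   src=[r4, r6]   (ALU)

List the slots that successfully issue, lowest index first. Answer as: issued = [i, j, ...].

issued = [0, 1]

  0. ALU→r5 ⇒ go  {1A/1Mu/1Ld/1B | 3r 1w}
  1. MUL→r2 ⇒ go  {1A/0Mu/1Ld/1B | 1r 0w}
  2. MEM ⇒ no(RD_PORT)  {1A/0Mu/1Ld/1B | 1r 0w}
  3. MEM→r2 ⇒ no(WR_PORT)  {1A/0Mu/1Ld/1B | 1r 0w}
  4. MUL→r0 ⇒ no(FU)  {1A/0Mu/1Ld/1B | 1r 0w}
  5. MEM→r0 ⇒ no(WR_PORT)  {1A/0Mu/1Ld/1B | 1r 0w}
  6. ALU→r2 ⇒ no(RD_PORT)  {1A/0Mu/1Ld/1B | 1r 0w}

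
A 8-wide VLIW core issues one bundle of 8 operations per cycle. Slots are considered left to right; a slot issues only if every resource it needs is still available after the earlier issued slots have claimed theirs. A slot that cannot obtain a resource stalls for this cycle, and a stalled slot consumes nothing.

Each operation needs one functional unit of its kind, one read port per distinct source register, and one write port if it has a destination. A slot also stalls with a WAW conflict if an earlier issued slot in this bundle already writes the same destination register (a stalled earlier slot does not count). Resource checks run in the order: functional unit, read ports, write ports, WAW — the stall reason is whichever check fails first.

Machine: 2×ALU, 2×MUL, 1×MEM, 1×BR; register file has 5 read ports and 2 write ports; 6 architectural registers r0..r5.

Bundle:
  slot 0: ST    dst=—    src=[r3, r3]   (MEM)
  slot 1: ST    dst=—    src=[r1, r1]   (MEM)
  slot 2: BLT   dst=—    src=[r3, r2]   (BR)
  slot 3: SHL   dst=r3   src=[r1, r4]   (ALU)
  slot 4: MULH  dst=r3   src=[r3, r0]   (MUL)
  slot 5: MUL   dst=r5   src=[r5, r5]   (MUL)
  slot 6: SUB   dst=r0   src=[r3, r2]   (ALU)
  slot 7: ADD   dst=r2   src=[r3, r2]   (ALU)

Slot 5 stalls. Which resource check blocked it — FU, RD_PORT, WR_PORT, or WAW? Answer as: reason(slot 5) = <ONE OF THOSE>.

slot 0 (MEM): ISSUE — free A2,Mu2,Ld0,B1 rp4 wp2
slot 1 (MEM): stall FU — free A2,Mu2,Ld0,B1 rp4 wp2
slot 2 (BR): ISSUE — free A2,Mu2,Ld0,B0 rp2 wp2
slot 3 (ALU): ISSUE — free A1,Mu2,Ld0,B0 rp0 wp1
slot 4 (MUL): stall RD_PORT — free A1,Mu2,Ld0,B0 rp0 wp1
slot 5 (MUL): stall RD_PORT — free A1,Mu2,Ld0,B0 rp0 wp1
slot 6 (ALU): stall RD_PORT — free A1,Mu2,Ld0,B0 rp0 wp1
slot 7 (ALU): stall RD_PORT — free A1,Mu2,Ld0,B0 rp0 wp1

reason(slot 5) = RD_PORT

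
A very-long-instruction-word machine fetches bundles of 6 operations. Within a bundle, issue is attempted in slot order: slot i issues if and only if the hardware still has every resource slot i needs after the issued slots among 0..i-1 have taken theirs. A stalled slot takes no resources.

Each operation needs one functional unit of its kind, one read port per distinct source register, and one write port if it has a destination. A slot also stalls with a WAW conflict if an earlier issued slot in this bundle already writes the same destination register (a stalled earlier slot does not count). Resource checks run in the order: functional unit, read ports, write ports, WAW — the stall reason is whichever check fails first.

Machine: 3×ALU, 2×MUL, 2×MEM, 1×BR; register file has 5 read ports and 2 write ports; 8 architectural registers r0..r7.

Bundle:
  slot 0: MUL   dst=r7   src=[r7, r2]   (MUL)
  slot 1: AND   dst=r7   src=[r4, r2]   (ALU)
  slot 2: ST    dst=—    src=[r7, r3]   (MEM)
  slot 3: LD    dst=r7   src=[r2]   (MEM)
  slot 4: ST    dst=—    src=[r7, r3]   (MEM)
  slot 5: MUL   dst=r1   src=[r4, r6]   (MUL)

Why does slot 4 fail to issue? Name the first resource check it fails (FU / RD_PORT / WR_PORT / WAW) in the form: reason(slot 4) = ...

#0 MUL src=r7,r2 dispatched  <A:3 Mu:1 Ld:2 B:1 rd:3 wr:1>
#1 ALU src=r4,r2 held:WAW  <A:3 Mu:1 Ld:2 B:1 rd:3 wr:1>
#2 MEM src=r7,r3 dispatched  <A:3 Mu:1 Ld:1 B:1 rd:1 wr:1>
#3 MEM src=r2 held:WAW  <A:3 Mu:1 Ld:1 B:1 rd:1 wr:1>
#4 MEM src=r7,r3 held:RD_PORT  <A:3 Mu:1 Ld:1 B:1 rd:1 wr:1>
#5 MUL src=r4,r6 held:RD_PORT  <A:3 Mu:1 Ld:1 B:1 rd:1 wr:1>

reason(slot 4) = RD_PORT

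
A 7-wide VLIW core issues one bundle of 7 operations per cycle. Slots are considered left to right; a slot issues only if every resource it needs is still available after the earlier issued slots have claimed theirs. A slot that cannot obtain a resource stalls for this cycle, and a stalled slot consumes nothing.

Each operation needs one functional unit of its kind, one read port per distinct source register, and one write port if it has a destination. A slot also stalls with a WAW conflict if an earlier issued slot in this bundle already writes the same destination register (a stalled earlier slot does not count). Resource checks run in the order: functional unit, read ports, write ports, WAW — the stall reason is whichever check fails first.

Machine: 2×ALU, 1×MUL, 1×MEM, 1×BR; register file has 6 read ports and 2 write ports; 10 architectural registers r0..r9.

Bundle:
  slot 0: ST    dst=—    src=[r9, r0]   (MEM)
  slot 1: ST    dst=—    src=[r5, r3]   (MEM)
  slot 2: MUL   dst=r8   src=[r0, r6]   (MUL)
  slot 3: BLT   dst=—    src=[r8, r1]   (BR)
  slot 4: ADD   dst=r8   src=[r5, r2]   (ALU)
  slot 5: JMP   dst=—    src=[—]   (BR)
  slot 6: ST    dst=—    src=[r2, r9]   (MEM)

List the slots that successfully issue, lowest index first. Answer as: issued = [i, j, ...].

issued = [0, 2, 3]

[0] MEM needs rd=2 wr=0: ok; after: ALU=2 MUL=1 MEM=0 BR=1, R=4, W=2
[1] MEM needs rd=2 wr=0: FU; after: ALU=2 MUL=1 MEM=0 BR=1, R=4, W=2
[2] MUL needs rd=2 wr=1: ok; after: ALU=2 MUL=0 MEM=0 BR=1, R=2, W=1
[3] BR needs rd=2 wr=0: ok; after: ALU=2 MUL=0 MEM=0 BR=0, R=0, W=1
[4] ALU needs rd=2 wr=1: RD_PORT; after: ALU=2 MUL=0 MEM=0 BR=0, R=0, W=1
[5] BR needs rd=0 wr=0: FU; after: ALU=2 MUL=0 MEM=0 BR=0, R=0, W=1
[6] MEM needs rd=2 wr=0: FU; after: ALU=2 MUL=0 MEM=0 BR=0, R=0, W=1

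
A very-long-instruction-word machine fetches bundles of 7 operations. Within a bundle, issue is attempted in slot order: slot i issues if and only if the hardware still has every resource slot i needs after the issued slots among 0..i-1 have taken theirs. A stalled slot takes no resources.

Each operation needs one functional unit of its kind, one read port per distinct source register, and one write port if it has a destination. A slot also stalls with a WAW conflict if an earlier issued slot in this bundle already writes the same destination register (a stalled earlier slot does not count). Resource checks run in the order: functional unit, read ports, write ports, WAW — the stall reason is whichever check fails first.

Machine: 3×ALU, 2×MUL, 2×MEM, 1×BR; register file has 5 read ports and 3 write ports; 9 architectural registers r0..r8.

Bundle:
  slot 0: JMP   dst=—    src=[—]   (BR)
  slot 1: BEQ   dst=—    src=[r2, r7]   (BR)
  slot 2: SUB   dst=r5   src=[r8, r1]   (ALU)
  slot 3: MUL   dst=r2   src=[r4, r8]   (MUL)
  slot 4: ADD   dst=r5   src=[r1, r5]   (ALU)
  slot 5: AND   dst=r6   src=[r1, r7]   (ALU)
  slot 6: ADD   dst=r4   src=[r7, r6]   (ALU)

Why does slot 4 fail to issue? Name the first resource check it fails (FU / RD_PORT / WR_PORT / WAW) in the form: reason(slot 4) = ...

(0) want 1×BR +0rd +0wr — yes → AL3|MU2|ME2|BR0|rd5|wr3
(1) want 1×BR +2rd +0wr — FU → AL3|MU2|ME2|BR0|rd5|wr3
(2) want 1×ALU +2rd +1wr — yes → AL2|MU2|ME2|BR0|rd3|wr2
(3) want 1×MUL +2rd +1wr — yes → AL2|MU1|ME2|BR0|rd1|wr1
(4) want 1×ALU +2rd +1wr — RD_PORT → AL2|MU1|ME2|BR0|rd1|wr1
(5) want 1×ALU +2rd +1wr — RD_PORT → AL2|MU1|ME2|BR0|rd1|wr1
(6) want 1×ALU +2rd +1wr — RD_PORT → AL2|MU1|ME2|BR0|rd1|wr1

reason(slot 4) = RD_PORT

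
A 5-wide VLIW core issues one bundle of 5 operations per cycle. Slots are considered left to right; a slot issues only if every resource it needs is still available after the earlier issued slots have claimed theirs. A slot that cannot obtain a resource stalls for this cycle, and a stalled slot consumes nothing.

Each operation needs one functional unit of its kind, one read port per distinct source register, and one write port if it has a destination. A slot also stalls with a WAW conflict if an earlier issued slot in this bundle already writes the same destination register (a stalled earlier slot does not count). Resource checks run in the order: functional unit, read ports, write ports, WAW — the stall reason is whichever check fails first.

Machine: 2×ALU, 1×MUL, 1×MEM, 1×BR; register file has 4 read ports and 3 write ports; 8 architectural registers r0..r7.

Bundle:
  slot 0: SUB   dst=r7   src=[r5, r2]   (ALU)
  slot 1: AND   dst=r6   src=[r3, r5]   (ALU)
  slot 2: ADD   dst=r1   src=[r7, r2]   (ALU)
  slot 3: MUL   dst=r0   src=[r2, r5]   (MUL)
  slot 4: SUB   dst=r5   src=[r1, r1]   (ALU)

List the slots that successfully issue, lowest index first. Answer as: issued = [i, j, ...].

issued = [0, 1]

#0 ALU src=r5,r2 dispatched  <A:1 Mu:1 Ld:1 B:1 rd:2 wr:2>
#1 ALU src=r3,r5 dispatched  <A:0 Mu:1 Ld:1 B:1 rd:0 wr:1>
#2 ALU src=r7,r2 held:FU  <A:0 Mu:1 Ld:1 B:1 rd:0 wr:1>
#3 MUL src=r2,r5 held:RD_PORT  <A:0 Mu:1 Ld:1 B:1 rd:0 wr:1>
#4 ALU src=r1,r1 held:FU  <A:0 Mu:1 Ld:1 B:1 rd:0 wr:1>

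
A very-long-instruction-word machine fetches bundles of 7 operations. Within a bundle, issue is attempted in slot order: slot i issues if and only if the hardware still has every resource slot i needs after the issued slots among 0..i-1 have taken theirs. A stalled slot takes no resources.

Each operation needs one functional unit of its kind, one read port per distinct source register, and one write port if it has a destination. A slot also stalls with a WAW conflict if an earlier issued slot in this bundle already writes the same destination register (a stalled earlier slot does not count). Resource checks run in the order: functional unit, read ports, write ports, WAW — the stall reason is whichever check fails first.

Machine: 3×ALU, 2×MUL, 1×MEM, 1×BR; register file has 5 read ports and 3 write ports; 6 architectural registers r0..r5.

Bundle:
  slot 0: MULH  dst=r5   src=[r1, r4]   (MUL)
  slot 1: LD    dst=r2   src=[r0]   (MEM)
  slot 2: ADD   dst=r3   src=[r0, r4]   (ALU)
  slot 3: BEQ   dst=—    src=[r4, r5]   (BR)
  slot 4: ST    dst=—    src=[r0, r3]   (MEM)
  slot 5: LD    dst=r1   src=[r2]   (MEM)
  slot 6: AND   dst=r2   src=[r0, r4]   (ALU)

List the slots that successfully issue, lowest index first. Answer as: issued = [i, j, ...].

issued = [0, 1, 2]

  0. MUL→r5 ⇒ go  {3A/1Mu/1Ld/1B | 3r 2w}
  1. MEM→r2 ⇒ go  {3A/1Mu/0Ld/1B | 2r 1w}
  2. ALU→r3 ⇒ go  {2A/1Mu/0Ld/1B | 0r 0w}
  3. BR ⇒ no(RD_PORT)  {2A/1Mu/0Ld/1B | 0r 0w}
  4. MEM ⇒ no(FU)  {2A/1Mu/0Ld/1B | 0r 0w}
  5. MEM→r1 ⇒ no(FU)  {2A/1Mu/0Ld/1B | 0r 0w}
  6. ALU→r2 ⇒ no(RD_PORT)  {2A/1Mu/0Ld/1B | 0r 0w}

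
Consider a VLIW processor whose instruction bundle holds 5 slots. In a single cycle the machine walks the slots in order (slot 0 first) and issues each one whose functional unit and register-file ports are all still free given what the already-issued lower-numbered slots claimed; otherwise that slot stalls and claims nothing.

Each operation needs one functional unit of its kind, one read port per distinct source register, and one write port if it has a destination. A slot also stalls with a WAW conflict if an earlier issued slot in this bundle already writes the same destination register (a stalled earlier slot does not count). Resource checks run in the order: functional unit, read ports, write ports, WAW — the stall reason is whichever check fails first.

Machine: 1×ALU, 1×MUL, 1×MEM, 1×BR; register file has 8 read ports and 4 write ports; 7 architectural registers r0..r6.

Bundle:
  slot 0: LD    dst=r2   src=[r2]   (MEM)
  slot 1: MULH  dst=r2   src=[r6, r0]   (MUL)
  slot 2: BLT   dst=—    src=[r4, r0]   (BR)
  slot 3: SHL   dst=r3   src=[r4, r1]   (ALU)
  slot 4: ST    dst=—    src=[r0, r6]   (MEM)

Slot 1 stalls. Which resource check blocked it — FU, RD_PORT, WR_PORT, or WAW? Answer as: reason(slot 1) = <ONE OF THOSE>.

reason(slot 1) = WAW

[0] MEM needs rd=1 wr=1: ok; after: ALU=1 MUL=1 MEM=0 BR=1, R=7, W=3
[1] MUL needs rd=2 wr=1: WAW; after: ALU=1 MUL=1 MEM=0 BR=1, R=7, W=3
[2] BR needs rd=2 wr=0: ok; after: ALU=1 MUL=1 MEM=0 BR=0, R=5, W=3
[3] ALU needs rd=2 wr=1: ok; after: ALU=0 MUL=1 MEM=0 BR=0, R=3, W=2
[4] MEM needs rd=2 wr=0: FU; after: ALU=0 MUL=1 MEM=0 BR=0, R=3, W=2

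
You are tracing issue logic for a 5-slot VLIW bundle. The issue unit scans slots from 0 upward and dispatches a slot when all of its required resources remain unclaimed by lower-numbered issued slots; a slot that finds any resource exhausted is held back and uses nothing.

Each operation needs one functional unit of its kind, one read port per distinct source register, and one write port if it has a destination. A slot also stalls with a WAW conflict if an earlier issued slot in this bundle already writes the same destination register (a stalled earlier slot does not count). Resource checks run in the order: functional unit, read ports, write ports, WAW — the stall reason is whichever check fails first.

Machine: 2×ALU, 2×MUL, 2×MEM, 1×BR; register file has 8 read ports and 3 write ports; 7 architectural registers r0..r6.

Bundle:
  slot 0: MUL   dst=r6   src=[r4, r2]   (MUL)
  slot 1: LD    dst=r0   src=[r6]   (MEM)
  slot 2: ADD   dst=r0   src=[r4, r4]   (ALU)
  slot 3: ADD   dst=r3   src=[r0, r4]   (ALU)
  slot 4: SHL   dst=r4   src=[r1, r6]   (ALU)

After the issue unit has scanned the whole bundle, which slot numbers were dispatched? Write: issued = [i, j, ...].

issued = [0, 1, 3]

slot 0 (MUL): ISSUE — free A2,Mu1,Ld2,B1 rp6 wp2
slot 1 (MEM): ISSUE — free A2,Mu1,Ld1,B1 rp5 wp1
slot 2 (ALU): stall WAW — free A2,Mu1,Ld1,B1 rp5 wp1
slot 3 (ALU): ISSUE — free A1,Mu1,Ld1,B1 rp3 wp0
slot 4 (ALU): stall WR_PORT — free A1,Mu1,Ld1,B1 rp3 wp0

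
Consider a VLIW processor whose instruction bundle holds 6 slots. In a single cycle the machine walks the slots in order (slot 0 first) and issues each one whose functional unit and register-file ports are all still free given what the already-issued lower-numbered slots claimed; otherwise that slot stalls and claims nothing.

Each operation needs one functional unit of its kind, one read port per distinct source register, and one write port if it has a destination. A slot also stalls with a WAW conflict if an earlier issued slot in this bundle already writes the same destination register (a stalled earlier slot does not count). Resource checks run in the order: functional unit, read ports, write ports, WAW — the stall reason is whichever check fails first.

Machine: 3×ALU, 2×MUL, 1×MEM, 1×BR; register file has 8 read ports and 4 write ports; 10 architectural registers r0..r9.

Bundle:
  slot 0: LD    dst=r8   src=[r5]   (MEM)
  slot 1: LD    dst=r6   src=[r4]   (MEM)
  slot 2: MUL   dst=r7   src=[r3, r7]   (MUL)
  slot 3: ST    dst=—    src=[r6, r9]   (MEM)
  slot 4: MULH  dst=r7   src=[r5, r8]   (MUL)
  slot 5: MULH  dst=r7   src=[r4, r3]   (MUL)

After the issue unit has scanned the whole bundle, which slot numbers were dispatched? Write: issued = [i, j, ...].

issued = [0, 2]

slot 0 (MEM): ISSUE — free A3,Mu2,Ld0,B1 rp7 wp3
slot 1 (MEM): stall FU — free A3,Mu2,Ld0,B1 rp7 wp3
slot 2 (MUL): ISSUE — free A3,Mu1,Ld0,B1 rp5 wp2
slot 3 (MEM): stall FU — free A3,Mu1,Ld0,B1 rp5 wp2
slot 4 (MUL): stall WAW — free A3,Mu1,Ld0,B1 rp5 wp2
slot 5 (MUL): stall WAW — free A3,Mu1,Ld0,B1 rp5 wp2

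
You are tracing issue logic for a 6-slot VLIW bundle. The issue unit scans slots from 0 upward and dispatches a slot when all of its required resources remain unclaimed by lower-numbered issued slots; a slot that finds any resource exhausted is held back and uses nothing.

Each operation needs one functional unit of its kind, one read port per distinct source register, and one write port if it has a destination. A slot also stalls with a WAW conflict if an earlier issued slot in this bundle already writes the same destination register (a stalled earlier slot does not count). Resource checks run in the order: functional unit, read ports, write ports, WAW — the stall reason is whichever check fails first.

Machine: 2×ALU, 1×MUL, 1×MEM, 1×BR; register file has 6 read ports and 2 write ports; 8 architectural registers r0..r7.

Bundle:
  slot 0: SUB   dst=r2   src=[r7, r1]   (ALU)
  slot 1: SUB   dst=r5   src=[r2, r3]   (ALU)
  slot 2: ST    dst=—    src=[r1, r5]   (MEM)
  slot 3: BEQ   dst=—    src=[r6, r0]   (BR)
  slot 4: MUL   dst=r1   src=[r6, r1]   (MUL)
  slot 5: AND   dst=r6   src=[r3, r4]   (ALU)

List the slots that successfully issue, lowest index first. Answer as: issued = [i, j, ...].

issued = [0, 1, 2]

#0 ALU src=r7,r1 dispatched  <A:1 Mu:1 Ld:1 B:1 rd:4 wr:1>
#1 ALU src=r2,r3 dispatched  <A:0 Mu:1 Ld:1 B:1 rd:2 wr:0>
#2 MEM src=r1,r5 dispatched  <A:0 Mu:1 Ld:0 B:1 rd:0 wr:0>
#3 BR src=r6,r0 held:RD_PORT  <A:0 Mu:1 Ld:0 B:1 rd:0 wr:0>
#4 MUL src=r6,r1 held:RD_PORT  <A:0 Mu:1 Ld:0 B:1 rd:0 wr:0>
#5 ALU src=r3,r4 held:FU  <A:0 Mu:1 Ld:0 B:1 rd:0 wr:0>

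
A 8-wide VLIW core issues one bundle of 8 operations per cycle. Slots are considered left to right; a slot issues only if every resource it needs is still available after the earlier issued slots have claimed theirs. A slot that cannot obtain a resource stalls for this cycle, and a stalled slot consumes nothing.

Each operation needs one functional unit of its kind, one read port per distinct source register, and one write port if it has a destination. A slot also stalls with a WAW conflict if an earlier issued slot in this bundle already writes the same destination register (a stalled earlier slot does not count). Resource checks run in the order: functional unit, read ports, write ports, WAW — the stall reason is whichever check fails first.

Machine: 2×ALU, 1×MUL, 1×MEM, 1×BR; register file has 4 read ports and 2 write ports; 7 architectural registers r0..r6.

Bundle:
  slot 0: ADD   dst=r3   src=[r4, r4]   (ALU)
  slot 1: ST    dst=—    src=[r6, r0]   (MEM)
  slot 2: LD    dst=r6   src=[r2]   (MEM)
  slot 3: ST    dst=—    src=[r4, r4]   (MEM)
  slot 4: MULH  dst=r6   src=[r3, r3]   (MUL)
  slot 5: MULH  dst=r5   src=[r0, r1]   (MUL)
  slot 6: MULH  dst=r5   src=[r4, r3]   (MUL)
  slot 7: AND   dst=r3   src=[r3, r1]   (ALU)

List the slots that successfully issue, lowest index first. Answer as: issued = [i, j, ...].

[0] ALU needs rd=1 wr=1: ok; after: ALU=1 MUL=1 MEM=1 BR=1, R=3, W=1
[1] MEM needs rd=2 wr=0: ok; after: ALU=1 MUL=1 MEM=0 BR=1, R=1, W=1
[2] MEM needs rd=1 wr=1: FU; after: ALU=1 MUL=1 MEM=0 BR=1, R=1, W=1
[3] MEM needs rd=1 wr=0: FU; after: ALU=1 MUL=1 MEM=0 BR=1, R=1, W=1
[4] MUL needs rd=1 wr=1: ok; after: ALU=1 MUL=0 MEM=0 BR=1, R=0, W=0
[5] MUL needs rd=2 wr=1: FU; after: ALU=1 MUL=0 MEM=0 BR=1, R=0, W=0
[6] MUL needs rd=2 wr=1: FU; after: ALU=1 MUL=0 MEM=0 BR=1, R=0, W=0
[7] ALU needs rd=2 wr=1: RD_PORT; after: ALU=1 MUL=0 MEM=0 BR=1, R=0, W=0

issued = [0, 1, 4]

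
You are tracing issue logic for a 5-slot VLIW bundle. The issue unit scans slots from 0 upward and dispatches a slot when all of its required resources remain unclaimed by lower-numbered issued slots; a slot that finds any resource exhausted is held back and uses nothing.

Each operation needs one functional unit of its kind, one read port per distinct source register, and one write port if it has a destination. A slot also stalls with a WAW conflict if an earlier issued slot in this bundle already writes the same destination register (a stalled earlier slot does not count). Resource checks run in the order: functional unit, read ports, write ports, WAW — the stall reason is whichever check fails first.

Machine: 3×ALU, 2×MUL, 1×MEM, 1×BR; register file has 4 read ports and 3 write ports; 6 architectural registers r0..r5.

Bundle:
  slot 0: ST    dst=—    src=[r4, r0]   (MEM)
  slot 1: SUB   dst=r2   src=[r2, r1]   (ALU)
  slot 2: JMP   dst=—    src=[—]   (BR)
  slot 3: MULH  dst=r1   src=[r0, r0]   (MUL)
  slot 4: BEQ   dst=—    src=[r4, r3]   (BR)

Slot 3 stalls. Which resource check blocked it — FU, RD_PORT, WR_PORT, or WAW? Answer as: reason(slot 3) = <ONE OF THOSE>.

reason(slot 3) = RD_PORT

(0) want 1×MEM +2rd +0wr — yes → AL3|MU2|ME0|BR1|rd2|wr3
(1) want 1×ALU +2rd +1wr — yes → AL2|MU2|ME0|BR1|rd0|wr2
(2) want 1×BR +0rd +0wr — yes → AL2|MU2|ME0|BR0|rd0|wr2
(3) want 1×MUL +1rd +1wr — RD_PORT → AL2|MU2|ME0|BR0|rd0|wr2
(4) want 1×BR +2rd +0wr — FU → AL2|MU2|ME0|BR0|rd0|wr2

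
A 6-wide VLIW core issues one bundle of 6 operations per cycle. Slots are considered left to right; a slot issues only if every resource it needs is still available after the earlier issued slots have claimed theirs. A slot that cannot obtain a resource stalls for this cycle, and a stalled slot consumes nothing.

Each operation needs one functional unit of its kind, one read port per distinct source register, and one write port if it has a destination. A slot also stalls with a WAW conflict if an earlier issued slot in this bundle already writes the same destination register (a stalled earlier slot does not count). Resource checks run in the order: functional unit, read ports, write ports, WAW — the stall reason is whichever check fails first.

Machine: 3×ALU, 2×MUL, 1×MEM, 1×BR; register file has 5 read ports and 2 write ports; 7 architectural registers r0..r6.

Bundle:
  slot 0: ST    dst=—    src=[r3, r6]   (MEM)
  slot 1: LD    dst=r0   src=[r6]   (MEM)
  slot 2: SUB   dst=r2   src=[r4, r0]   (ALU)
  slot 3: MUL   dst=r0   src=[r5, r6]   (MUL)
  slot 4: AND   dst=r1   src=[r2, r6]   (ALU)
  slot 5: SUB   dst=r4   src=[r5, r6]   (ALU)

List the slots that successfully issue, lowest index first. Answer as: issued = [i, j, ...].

[0] MEM needs rd=2 wr=0: ok; after: ALU=3 MUL=2 MEM=0 BR=1, R=3, W=2
[1] MEM needs rd=1 wr=1: FU; after: ALU=3 MUL=2 MEM=0 BR=1, R=3, W=2
[2] ALU needs rd=2 wr=1: ok; after: ALU=2 MUL=2 MEM=0 BR=1, R=1, W=1
[3] MUL needs rd=2 wr=1: RD_PORT; after: ALU=2 MUL=2 MEM=0 BR=1, R=1, W=1
[4] ALU needs rd=2 wr=1: RD_PORT; after: ALU=2 MUL=2 MEM=0 BR=1, R=1, W=1
[5] ALU needs rd=2 wr=1: RD_PORT; after: ALU=2 MUL=2 MEM=0 BR=1, R=1, W=1

issued = [0, 2]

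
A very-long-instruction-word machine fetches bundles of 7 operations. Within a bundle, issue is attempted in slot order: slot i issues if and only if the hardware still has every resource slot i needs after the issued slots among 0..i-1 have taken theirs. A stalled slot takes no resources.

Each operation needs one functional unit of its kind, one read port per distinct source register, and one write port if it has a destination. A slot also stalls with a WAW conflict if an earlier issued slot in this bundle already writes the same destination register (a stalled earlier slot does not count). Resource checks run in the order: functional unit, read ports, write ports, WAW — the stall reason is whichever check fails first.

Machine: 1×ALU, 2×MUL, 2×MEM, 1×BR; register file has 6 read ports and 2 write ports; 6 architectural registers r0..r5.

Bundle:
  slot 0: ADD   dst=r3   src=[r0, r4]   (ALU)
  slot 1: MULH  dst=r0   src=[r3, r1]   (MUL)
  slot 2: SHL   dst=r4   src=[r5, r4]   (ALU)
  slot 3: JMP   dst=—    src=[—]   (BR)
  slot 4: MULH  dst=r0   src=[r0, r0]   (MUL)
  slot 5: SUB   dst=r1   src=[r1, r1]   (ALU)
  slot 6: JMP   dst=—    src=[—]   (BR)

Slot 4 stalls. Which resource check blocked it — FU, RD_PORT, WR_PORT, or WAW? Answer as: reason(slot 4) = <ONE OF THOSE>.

[0] ALU needs rd=2 wr=1: ok; after: ALU=0 MUL=2 MEM=2 BR=1, R=4, W=1
[1] MUL needs rd=2 wr=1: ok; after: ALU=0 MUL=1 MEM=2 BR=1, R=2, W=0
[2] ALU needs rd=2 wr=1: FU; after: ALU=0 MUL=1 MEM=2 BR=1, R=2, W=0
[3] BR needs rd=0 wr=0: ok; after: ALU=0 MUL=1 MEM=2 BR=0, R=2, W=0
[4] MUL needs rd=1 wr=1: WR_PORT; after: ALU=0 MUL=1 MEM=2 BR=0, R=2, W=0
[5] ALU needs rd=1 wr=1: FU; after: ALU=0 MUL=1 MEM=2 BR=0, R=2, W=0
[6] BR needs rd=0 wr=0: FU; after: ALU=0 MUL=1 MEM=2 BR=0, R=2, W=0

reason(slot 4) = WR_PORT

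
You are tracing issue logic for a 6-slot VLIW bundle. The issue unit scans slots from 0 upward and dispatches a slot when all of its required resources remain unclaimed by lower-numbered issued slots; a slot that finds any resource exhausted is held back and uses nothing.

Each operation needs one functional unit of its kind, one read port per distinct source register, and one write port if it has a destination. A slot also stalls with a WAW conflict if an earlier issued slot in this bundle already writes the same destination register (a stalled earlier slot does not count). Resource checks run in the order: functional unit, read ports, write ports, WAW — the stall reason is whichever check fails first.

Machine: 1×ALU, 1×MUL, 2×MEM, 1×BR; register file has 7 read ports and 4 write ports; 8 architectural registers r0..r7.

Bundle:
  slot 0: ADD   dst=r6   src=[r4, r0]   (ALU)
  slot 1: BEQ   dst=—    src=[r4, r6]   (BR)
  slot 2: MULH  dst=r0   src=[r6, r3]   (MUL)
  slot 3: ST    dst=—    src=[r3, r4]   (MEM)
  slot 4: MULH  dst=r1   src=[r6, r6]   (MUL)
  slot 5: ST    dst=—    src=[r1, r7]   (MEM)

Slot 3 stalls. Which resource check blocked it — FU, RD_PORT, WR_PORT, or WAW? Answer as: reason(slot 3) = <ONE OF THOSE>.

#0 ALU src=r4,r0 dispatched  <A:0 Mu:1 Ld:2 B:1 rd:5 wr:3>
#1 BR src=r4,r6 dispatched  <A:0 Mu:1 Ld:2 B:0 rd:3 wr:3>
#2 MUL src=r6,r3 dispatched  <A:0 Mu:0 Ld:2 B:0 rd:1 wr:2>
#3 MEM src=r3,r4 held:RD_PORT  <A:0 Mu:0 Ld:2 B:0 rd:1 wr:2>
#4 MUL src=r6,r6 held:FU  <A:0 Mu:0 Ld:2 B:0 rd:1 wr:2>
#5 MEM src=r1,r7 held:RD_PORT  <A:0 Mu:0 Ld:2 B:0 rd:1 wr:2>

reason(slot 3) = RD_PORT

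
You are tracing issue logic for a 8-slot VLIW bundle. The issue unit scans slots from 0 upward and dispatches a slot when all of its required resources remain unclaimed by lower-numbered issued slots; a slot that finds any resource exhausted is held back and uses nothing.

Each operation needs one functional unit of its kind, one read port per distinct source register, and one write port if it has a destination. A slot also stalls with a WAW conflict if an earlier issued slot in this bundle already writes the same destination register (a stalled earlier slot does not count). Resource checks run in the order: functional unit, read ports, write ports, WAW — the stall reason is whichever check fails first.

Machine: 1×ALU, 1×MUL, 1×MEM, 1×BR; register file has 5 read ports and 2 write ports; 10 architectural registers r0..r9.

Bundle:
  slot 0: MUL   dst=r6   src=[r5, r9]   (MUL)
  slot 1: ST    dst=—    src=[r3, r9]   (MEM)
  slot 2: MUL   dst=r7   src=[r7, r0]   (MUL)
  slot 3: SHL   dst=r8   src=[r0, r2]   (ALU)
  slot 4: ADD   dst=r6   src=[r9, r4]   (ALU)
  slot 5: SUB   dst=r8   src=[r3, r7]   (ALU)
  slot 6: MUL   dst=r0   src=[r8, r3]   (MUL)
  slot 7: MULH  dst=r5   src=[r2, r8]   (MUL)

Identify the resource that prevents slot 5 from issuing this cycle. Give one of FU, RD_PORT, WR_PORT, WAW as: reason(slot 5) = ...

reason(slot 5) = RD_PORT

(0) want 1×MUL +2rd +1wr — yes → AL1|MU0|ME1|BR1|rd3|wr1
(1) want 1×MEM +2rd +0wr — yes → AL1|MU0|ME0|BR1|rd1|wr1
(2) want 1×MUL +2rd +1wr — FU → AL1|MU0|ME0|BR1|rd1|wr1
(3) want 1×ALU +2rd +1wr — RD_PORT → AL1|MU0|ME0|BR1|rd1|wr1
(4) want 1×ALU +2rd +1wr — RD_PORT → AL1|MU0|ME0|BR1|rd1|wr1
(5) want 1×ALU +2rd +1wr — RD_PORT → AL1|MU0|ME0|BR1|rd1|wr1
(6) want 1×MUL +2rd +1wr — FU → AL1|MU0|ME0|BR1|rd1|wr1
(7) want 1×MUL +2rd +1wr — FU → AL1|MU0|ME0|BR1|rd1|wr1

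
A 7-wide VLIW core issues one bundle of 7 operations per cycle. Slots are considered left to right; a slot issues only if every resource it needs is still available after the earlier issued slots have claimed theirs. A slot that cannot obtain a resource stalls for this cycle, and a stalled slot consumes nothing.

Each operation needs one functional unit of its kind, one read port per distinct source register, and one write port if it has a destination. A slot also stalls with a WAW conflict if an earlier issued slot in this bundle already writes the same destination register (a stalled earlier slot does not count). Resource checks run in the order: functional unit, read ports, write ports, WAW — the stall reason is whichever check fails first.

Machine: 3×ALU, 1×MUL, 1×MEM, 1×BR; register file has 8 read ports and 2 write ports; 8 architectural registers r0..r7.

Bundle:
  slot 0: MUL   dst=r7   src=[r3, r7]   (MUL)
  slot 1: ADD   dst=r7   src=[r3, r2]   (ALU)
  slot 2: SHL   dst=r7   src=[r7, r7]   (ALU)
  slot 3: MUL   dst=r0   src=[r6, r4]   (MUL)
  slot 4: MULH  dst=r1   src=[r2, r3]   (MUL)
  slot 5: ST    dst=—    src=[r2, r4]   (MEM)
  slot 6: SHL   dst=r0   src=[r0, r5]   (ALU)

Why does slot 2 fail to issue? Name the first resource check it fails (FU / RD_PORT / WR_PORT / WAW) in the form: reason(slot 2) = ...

[0] MUL needs rd=2 wr=1: ok; after: ALU=3 MUL=0 MEM=1 BR=1, R=6, W=1
[1] ALU needs rd=2 wr=1: WAW; after: ALU=3 MUL=0 MEM=1 BR=1, R=6, W=1
[2] ALU needs rd=1 wr=1: WAW; after: ALU=3 MUL=0 MEM=1 BR=1, R=6, W=1
[3] MUL needs rd=2 wr=1: FU; after: ALU=3 MUL=0 MEM=1 BR=1, R=6, W=1
[4] MUL needs rd=2 wr=1: FU; after: ALU=3 MUL=0 MEM=1 BR=1, R=6, W=1
[5] MEM needs rd=2 wr=0: ok; after: ALU=3 MUL=0 MEM=0 BR=1, R=4, W=1
[6] ALU needs rd=2 wr=1: ok; after: ALU=2 MUL=0 MEM=0 BR=1, R=2, W=0

reason(slot 2) = WAW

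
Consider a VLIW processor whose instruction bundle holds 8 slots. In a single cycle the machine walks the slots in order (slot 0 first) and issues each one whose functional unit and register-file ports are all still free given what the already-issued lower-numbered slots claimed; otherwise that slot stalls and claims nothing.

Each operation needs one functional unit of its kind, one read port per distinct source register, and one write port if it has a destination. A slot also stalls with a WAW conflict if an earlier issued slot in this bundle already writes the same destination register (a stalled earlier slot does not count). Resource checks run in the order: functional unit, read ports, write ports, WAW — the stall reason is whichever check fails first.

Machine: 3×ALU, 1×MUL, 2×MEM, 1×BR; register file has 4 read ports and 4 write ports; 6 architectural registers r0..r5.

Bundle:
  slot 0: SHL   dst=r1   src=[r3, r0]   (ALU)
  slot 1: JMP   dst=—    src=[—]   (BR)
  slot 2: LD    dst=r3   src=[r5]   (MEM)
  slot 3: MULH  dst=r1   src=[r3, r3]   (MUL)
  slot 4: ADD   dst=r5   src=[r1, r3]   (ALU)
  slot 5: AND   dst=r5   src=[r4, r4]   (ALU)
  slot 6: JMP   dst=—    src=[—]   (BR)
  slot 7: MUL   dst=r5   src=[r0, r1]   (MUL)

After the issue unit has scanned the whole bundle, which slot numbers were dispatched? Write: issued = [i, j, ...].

(0) want 1×ALU +2rd +1wr — yes → AL2|MU1|ME2|BR1|rd2|wr3
(1) want 1×BR +0rd +0wr — yes → AL2|MU1|ME2|BR0|rd2|wr3
(2) want 1×MEM +1rd +1wr — yes → AL2|MU1|ME1|BR0|rd1|wr2
(3) want 1×MUL +1rd +1wr — WAW → AL2|MU1|ME1|BR0|rd1|wr2
(4) want 1×ALU +2rd +1wr — RD_PORT → AL2|MU1|ME1|BR0|rd1|wr2
(5) want 1×ALU +1rd +1wr — yes → AL1|MU1|ME1|BR0|rd0|wr1
(6) want 1×BR +0rd +0wr — FU → AL1|MU1|ME1|BR0|rd0|wr1
(7) want 1×MUL +2rd +1wr — RD_PORT → AL1|MU1|ME1|BR0|rd0|wr1

issued = [0, 1, 2, 5]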